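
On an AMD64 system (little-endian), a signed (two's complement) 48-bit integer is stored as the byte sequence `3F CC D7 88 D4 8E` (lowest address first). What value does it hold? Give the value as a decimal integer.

-124431496655809

Little-endian: lowest address holds the least-significant byte.
Reassemble most-significant byte first: 8E D4 88 D7 CC 3F → 0x8ED488D7CC3F.
Top bit is set, so as a signed 48-bit value this is 0x8ED488D7CC3F − 2^48 = -124431496655809.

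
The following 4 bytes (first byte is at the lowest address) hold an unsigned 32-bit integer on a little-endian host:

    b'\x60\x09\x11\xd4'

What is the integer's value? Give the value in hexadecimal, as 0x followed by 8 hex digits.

In little-endian order the low byte comes first in memory.
Reassemble most-significant byte first: D4 11 09 60 → 0xD4110960.

0xD4110960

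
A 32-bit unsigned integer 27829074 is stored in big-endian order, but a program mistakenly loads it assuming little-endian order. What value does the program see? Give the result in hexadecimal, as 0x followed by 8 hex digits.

0x52A3A801

27829074 in 32-bit hexadecimal is 0x01A8A352.
Stored big-endian, the bytes at ascending addresses are 01 A8 A3 52.
Read back as little-endian, the first byte is least significant, giving 0x52A3A801.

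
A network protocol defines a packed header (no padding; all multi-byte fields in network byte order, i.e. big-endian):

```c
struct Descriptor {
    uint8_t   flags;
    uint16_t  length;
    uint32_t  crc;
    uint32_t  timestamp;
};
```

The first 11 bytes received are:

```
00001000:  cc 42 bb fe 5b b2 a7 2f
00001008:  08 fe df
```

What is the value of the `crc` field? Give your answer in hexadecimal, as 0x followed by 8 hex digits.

`crc` follows `flags` (1 B), `length` (2 B), so it starts at offset 1 + 2 = 3 and occupies 4 bytes.
Bytes at offsets 3..6: FE 5B B2 A7.
Big-endian: lowest address holds the most-significant byte.
The bytes are already most-significant first: 0xFE5BB2A7.

0xFE5BB2A7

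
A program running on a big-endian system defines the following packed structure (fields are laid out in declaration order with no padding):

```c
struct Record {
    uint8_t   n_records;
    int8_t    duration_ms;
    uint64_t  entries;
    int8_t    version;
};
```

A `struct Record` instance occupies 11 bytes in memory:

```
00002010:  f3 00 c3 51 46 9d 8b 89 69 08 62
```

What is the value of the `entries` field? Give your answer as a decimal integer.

14074107952974358792

`entries` follows `n_records` (1 B), `duration_ms` (1 B), so it starts at offset 1 + 1 = 2 and occupies 8 bytes.
Bytes at offsets 2..9: C3 51 46 9D 8B 89 69 08.
In big-endian order the high byte comes first in memory.
The bytes are already most-significant first: 0xC351469D8B896908.
0xC351469D8B896908 = 14074107952974358792.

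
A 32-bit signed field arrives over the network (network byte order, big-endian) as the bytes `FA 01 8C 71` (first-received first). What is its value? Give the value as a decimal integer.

-100561807

Big-endian: lowest address holds the most-significant byte.
The bytes are already most-significant first: 0xFA018C71.
Top bit is set, so as a signed 32-bit value this is 0xFA018C71 − 2^32 = -100561807.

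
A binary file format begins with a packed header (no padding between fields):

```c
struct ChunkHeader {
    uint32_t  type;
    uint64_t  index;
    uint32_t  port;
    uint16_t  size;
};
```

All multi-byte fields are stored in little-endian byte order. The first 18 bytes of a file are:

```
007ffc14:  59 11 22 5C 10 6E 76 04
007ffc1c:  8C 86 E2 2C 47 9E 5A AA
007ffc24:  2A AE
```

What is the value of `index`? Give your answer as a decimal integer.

`index` follows `type` (4 bytes), so it starts at byte offset 4 and occupies 8 bytes.
Bytes at offsets 4..11: 10 6E 76 04 8C 86 E2 2C.
In little-endian order the low byte comes first in memory.
Reassemble most-significant byte first: 2C E2 86 8C 04 76 6E 10 → 0x2CE2868C04766E10.
0x2CE2868C04766E10 = 3234295418333851152.

3234295418333851152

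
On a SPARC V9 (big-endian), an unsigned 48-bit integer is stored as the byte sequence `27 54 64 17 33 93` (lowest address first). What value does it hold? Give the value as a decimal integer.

In big-endian order the high byte comes first in memory.
The bytes are already most-significant first: 0x275464173393.
0x275464173393 = 43243409978259.

43243409978259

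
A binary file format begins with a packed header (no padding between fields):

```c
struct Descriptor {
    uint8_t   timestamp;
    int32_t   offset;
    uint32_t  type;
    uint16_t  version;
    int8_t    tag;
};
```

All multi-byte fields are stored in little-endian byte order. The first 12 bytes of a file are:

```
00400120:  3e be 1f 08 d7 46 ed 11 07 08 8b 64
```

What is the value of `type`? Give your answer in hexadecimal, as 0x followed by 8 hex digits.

`type` follows `timestamp` (1 B), `offset` (4 B), so it starts at offset 1 + 4 = 5 and occupies 4 bytes.
Bytes at offsets 5..8: 46 ED 11 07.
Little-endian: lowest address holds the least-significant byte.
Reassemble most-significant byte first: 07 11 ED 46 → 0x0711ED46.

0x0711ED46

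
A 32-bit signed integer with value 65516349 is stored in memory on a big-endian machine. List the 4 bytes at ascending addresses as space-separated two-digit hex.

03 E7 B3 3D

65516349 in hexadecimal, padded to 32 bits, is 0x03E7B33D.
Split into bytes (most-significant first): 03 E7 B3 3D.
Big-endian: lowest address holds the most-significant byte.
So the memory order matches the most-significant-first order: 03 E7 B3 3D.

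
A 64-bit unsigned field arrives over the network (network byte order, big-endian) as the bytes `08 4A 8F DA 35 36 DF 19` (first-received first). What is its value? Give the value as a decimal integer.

Big-endian: lowest address holds the most-significant byte.
The bytes are already most-significant first: 0x084A8FDA3536DF19.
0x084A8FDA3536DF19 = 597448067938443033.

597448067938443033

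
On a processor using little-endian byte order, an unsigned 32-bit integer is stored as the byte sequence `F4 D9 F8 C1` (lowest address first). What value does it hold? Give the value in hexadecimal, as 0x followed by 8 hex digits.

Little-endian stores the least-significant byte at the lowest address.
Reassemble most-significant byte first: C1 F8 D9 F4 → 0xC1F8D9F4.

0xC1F8D9F4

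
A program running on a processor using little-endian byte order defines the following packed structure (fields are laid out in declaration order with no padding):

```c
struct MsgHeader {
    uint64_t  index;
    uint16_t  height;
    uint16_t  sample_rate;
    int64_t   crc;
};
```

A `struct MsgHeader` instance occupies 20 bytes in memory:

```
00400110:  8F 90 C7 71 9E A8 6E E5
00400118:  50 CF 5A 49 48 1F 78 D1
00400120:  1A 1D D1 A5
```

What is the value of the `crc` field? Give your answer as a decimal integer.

-6498380786298249400

`crc` follows `index` (8 B), `height` (2 B), `sample_rate` (2 B), so it starts at offset 8 + 2 + 2 = 12 and occupies 8 bytes.
Bytes at offsets 12..19: 48 1F 78 D1 1A 1D D1 A5.
Little-endian stores the least-significant byte at the lowest address.
Reassemble most-significant byte first: A5 D1 1D 1A D1 78 1F 48 → 0xA5D11D1AD1781F48.
Top bit is set, so as a signed 64-bit value this is 0xA5D11D1AD1781F48 − 2^64 = -6498380786298249400.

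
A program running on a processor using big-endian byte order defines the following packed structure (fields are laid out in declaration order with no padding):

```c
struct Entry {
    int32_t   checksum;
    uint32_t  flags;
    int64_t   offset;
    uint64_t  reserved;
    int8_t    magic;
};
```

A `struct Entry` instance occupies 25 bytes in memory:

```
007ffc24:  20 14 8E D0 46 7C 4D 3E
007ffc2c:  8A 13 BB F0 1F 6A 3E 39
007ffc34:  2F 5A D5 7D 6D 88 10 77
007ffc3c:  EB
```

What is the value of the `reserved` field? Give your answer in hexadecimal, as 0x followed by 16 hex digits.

`reserved` follows `checksum` (4 B), `flags` (4 B), `offset` (8 B), so it starts at offset 4 + 4 + 8 = 16 and occupies 8 bytes.
Bytes at offsets 16..23: 2F 5A D5 7D 6D 88 10 77.
Big-endian: lowest address holds the most-significant byte.
The bytes are already most-significant first: 0x2F5AD57D6D881077.

0x2F5AD57D6D881077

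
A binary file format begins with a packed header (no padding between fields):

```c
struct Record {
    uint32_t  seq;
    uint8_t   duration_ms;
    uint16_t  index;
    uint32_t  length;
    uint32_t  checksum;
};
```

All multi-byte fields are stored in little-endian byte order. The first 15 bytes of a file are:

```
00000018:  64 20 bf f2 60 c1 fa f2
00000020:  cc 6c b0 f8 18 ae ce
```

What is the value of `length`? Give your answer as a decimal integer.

2959920370

`length` follows `seq` (4 B), `duration_ms` (1 B), `index` (2 B), so it starts at offset 4 + 1 + 2 = 7 and occupies 4 bytes.
Bytes at offsets 7..10: F2 CC 6C B0.
Little-endian stores the least-significant byte at the lowest address.
Reassemble most-significant byte first: B0 6C CC F2 → 0xB06CCCF2.
0xB06CCCF2 = 2959920370.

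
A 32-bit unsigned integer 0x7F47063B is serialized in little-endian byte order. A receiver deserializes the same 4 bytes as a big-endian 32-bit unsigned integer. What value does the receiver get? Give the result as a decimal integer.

Stored little-endian, the bytes at ascending addresses are 3B 06 47 7F.
Read back as big-endian, the last byte is least significant, giving 0x3B06477F.
0x3B06477F = 990267263.

990267263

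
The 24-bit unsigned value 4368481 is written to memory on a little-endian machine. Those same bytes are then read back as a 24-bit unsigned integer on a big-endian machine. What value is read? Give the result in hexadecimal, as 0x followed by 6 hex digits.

0x61A842

4368481 in 24-bit hexadecimal is 0x42A861.
Stored little-endian, the bytes at ascending addresses are 61 A8 42.
Read back as big-endian, the last byte is least significant, giving 0x61A842.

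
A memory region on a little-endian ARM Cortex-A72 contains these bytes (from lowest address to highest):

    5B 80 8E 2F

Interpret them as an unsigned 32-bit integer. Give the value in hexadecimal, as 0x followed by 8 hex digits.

0x2F8E805B

In little-endian order the low byte comes first in memory.
Reassemble most-significant byte first: 2F 8E 80 5B → 0x2F8E805B.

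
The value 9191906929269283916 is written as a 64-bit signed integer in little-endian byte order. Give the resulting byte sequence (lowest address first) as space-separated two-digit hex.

9191906929269283916 in hexadecimal, padded to 64 bits, is 0x7F9036A6BF8C1C4C.
Split into bytes (most-significant first): 7F 90 36 A6 BF 8C 1C 4C.
Little-endian: lowest address holds the least-significant byte.
So at ascending addresses the bytes are 4C 1C 8C BF A6 36 90 7F.

4C 1C 8C BF A6 36 90 7F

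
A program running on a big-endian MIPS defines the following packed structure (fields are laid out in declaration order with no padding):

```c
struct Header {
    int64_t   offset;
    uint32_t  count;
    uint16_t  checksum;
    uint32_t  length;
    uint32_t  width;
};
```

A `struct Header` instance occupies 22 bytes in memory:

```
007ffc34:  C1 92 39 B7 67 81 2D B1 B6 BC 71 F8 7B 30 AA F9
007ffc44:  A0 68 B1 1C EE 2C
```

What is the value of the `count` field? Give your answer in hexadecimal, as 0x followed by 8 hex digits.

0xB6BC71F8

`count` follows `offset` (8 bytes), so it starts at byte offset 8 and occupies 4 bytes.
Bytes at offsets 8..11: B6 BC 71 F8.
In big-endian order the high byte comes first in memory.
The bytes are already most-significant first: 0xB6BC71F8.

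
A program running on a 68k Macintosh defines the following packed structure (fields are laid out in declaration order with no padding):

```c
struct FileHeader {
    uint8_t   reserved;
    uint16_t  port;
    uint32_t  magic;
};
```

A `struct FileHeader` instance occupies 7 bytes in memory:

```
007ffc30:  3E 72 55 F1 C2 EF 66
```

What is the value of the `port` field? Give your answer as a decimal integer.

`port` follows `reserved` (1 byte), so it starts at byte offset 1 and occupies 2 bytes.
Bytes at offsets 1..2: 72 55.
Big-endian stores the most-significant byte at the lowest address.
The bytes are already most-significant first: 0x7255.
0x7255 = 29269.

29269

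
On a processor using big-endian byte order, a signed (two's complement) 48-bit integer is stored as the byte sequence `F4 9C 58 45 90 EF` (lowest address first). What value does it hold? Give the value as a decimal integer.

-12522643681041

In big-endian order the high byte comes first in memory.
The bytes are already most-significant first: 0xF49C584590EF.
Top bit is set, so as a signed 48-bit value this is 0xF49C584590EF − 2^48 = -12522643681041.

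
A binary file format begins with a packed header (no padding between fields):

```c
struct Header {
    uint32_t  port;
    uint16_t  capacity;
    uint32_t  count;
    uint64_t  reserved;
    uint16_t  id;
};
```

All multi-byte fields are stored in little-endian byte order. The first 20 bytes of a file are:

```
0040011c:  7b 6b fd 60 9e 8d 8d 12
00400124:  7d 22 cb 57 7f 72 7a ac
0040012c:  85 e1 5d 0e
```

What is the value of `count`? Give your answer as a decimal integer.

`count` follows `port` (4 B), `capacity` (2 B), so it starts at offset 4 + 2 = 6 and occupies 4 bytes.
Bytes at offsets 6..9: 8D 12 7D 22.
Little-endian: lowest address holds the least-significant byte.
Reassemble most-significant byte first: 22 7D 12 8D → 0x227D128D.
0x227D128D = 578622093.

578622093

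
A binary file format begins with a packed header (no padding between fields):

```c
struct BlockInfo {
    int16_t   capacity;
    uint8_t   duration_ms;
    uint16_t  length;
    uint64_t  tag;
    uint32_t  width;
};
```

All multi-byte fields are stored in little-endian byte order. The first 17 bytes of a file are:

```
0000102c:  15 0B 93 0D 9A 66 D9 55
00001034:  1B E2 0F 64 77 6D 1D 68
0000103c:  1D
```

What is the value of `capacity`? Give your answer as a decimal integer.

2837

`capacity` is the first field, at byte offset 0, occupying 2 bytes.
Bytes at offsets 0..1: 15 0B.
In little-endian order the low byte comes first in memory.
Reassemble most-significant byte first: 0B 15 → 0x0B15.
0x0B15 = 2837.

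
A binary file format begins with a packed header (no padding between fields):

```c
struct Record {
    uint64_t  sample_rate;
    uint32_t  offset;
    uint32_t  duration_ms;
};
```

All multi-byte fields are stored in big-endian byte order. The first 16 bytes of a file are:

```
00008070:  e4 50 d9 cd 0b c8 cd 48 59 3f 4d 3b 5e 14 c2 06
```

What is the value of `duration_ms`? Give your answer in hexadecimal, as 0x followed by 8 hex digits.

0x5E14C206

`duration_ms` follows `sample_rate` (8 B), `offset` (4 B), so it starts at offset 8 + 4 = 12 and occupies 4 bytes.
Bytes at offsets 12..15: 5E 14 C2 06.
Big-endian stores the most-significant byte at the lowest address.
The bytes are already most-significant first: 0x5E14C206.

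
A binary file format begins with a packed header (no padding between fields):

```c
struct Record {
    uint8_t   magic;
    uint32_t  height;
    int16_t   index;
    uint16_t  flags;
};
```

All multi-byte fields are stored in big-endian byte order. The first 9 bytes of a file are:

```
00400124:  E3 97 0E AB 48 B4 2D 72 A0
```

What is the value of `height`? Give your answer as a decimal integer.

`height` follows `magic` (1 byte), so it starts at byte offset 1 and occupies 4 bytes.
Bytes at offsets 1..4: 97 0E AB 48.
Big-endian: lowest address holds the most-significant byte.
The bytes are already most-significant first: 0x970EAB48.
0x970EAB48 = 2534320968.

2534320968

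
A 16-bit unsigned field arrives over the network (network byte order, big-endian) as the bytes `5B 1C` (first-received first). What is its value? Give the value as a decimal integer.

23324

Big-endian stores the most-significant byte at the lowest address.
The bytes are already most-significant first: 0x5B1C.
0x5B1C = 23324.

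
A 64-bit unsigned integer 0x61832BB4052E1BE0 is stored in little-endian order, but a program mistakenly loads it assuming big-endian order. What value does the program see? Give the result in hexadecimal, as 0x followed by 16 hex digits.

Stored little-endian, the bytes at ascending addresses are E0 1B 2E 05 B4 2B 83 61.
Read back as big-endian, the last byte is least significant, giving 0xE01B2E05B42B8361.

0xE01B2E05B42B8361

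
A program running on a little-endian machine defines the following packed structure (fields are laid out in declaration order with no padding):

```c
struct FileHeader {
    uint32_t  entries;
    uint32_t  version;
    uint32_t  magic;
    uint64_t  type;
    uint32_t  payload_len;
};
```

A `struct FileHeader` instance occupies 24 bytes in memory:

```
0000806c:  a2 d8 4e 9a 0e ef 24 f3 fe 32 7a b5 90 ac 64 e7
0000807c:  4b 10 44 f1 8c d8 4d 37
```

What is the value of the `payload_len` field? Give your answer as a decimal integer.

`payload_len` follows `entries` (4 B), `version` (4 B), `magic` (4 B), `type` (8 B), so it starts at offset 4 + 4 + 4 + 8 = 20 and occupies 4 bytes.
Bytes at offsets 20..23: 8C D8 4D 37.
In little-endian order the low byte comes first in memory.
Reassemble most-significant byte first: 37 4D D8 8C → 0x374DD88C.
0x374DD88C = 927848588.

927848588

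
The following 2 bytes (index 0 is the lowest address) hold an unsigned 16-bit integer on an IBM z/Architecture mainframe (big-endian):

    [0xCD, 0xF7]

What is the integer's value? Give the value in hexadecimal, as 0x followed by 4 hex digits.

0xCDF7

In big-endian order the high byte comes first in memory.
The bytes are already most-significant first: 0xCDF7.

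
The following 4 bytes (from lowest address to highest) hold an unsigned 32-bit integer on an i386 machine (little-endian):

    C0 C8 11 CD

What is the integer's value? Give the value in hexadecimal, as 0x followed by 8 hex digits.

0xCD11C8C0

Little-endian stores the least-significant byte at the lowest address.
Reassemble most-significant byte first: CD 11 C8 C0 → 0xCD11C8C0.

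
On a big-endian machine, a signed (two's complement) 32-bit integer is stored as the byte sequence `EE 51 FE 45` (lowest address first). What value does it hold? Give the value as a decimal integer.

-296616379

Big-endian stores the most-significant byte at the lowest address.
The bytes are already most-significant first: 0xEE51FE45.
Top bit is set, so as a signed 32-bit value this is 0xEE51FE45 − 2^32 = -296616379.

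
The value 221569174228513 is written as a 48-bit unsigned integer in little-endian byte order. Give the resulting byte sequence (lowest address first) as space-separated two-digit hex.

21 4E EC 17 84 C9

221569174228513 in hexadecimal, padded to 48 bits, is 0xC98417EC4E21.
Split into bytes (most-significant first): C9 84 17 EC 4E 21.
Little-endian stores the least-significant byte at the lowest address.
So at ascending addresses the bytes are 21 4E EC 17 84 C9.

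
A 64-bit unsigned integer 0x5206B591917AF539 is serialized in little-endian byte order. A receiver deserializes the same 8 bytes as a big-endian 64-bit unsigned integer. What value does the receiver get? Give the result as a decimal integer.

Stored little-endian, the bytes at ascending addresses are 39 F5 7A 91 91 B5 06 52.
Read back as big-endian, the last byte is least significant, giving 0x39F57A9191B50652.
0x39F57A9191B50652 = 4176378995089409618.

4176378995089409618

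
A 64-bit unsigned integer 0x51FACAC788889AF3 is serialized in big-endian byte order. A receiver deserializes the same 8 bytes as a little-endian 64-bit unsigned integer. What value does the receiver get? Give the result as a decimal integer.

17553492618678827601

Stored big-endian, the bytes at ascending addresses are 51 FA CA C7 88 88 9A F3.
Read back as little-endian, the first byte is least significant, giving 0xF39A8888C7CAFA51.
0xF39A8888C7CAFA51 = 17553492618678827601.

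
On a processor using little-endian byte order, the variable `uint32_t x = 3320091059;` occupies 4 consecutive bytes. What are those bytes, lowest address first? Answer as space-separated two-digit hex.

3320091059 in hexadecimal, padded to 32 bits, is 0xC5E491B3.
Split into bytes (most-significant first): C5 E4 91 B3.
Little-endian: lowest address holds the least-significant byte.
So at ascending addresses the bytes are B3 91 E4 C5.

B3 91 E4 C5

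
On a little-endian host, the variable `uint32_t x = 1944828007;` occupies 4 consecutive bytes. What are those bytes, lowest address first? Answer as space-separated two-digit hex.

67 B8 EB 73

1944828007 in hexadecimal, padded to 32 bits, is 0x73EBB867.
Split into bytes (most-significant first): 73 EB B8 67.
In little-endian order the low byte comes first in memory.
So at ascending addresses the bytes are 67 B8 EB 73.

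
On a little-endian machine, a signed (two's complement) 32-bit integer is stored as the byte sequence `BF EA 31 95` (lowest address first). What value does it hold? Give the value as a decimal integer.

Little-endian stores the least-significant byte at the lowest address.
Reassemble most-significant byte first: 95 31 EA BF → 0x9531EABF.
Top bit is set, so as a signed 32-bit value this is 0x9531EABF − 2^32 = -1791890753.

-1791890753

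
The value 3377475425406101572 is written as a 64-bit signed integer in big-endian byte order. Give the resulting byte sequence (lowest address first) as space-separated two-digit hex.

3377475425406101572 in hexadecimal, padded to 64 bits, is 0x2EDF340138F12844.
Split into bytes (most-significant first): 2E DF 34 01 38 F1 28 44.
In big-endian order the high byte comes first in memory.
So the memory order matches the most-significant-first order: 2E DF 34 01 38 F1 28 44.

2E DF 34 01 38 F1 28 44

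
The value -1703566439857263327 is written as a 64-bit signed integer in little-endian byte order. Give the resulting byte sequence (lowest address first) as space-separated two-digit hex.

Two's complement of -1703566439857263327 in 64 bits: 1703566439857263327 = 0x17A448A6B2F812DF; invert → 0xE85BB7594D07ED20; add 1 → 0xE85BB7594D07ED21.
Split into bytes (most-significant first): E8 5B B7 59 4D 07 ED 21.
In little-endian order the low byte comes first in memory.
So at ascending addresses the bytes are 21 ED 07 4D 59 B7 5B E8.

21 ED 07 4D 59 B7 5B E8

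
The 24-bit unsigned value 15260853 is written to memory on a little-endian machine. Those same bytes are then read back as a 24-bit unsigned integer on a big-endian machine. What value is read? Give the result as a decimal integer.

11918568

15260853 in 24-bit hexadecimal is 0xE8DCB5.
Stored little-endian, the bytes at ascending addresses are B5 DC E8.
Read back as big-endian, the last byte is least significant, giving 0xB5DCE8.
0xB5DCE8 = 11918568.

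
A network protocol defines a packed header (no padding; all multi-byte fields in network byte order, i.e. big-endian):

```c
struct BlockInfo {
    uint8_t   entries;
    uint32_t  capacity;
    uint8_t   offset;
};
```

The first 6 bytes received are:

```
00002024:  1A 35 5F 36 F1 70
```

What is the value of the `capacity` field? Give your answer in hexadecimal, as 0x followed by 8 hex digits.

`capacity` follows `entries` (1 byte), so it starts at byte offset 1 and occupies 4 bytes.
Bytes at offsets 1..4: 35 5F 36 F1.
In big-endian order the high byte comes first in memory.
The bytes are already most-significant first: 0x355F36F1.

0x355F36F1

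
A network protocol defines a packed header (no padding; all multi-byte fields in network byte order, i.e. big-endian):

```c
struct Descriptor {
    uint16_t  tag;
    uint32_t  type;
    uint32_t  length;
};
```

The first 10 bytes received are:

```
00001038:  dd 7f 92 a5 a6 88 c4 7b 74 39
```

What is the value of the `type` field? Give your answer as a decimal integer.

`type` follows `tag` (2 bytes), so it starts at byte offset 2 and occupies 4 bytes.
Bytes at offsets 2..5: 92 A5 A6 88.
Big-endian stores the most-significant byte at the lowest address.
The bytes are already most-significant first: 0x92A5A688.
0x92A5A688 = 2460329608.

2460329608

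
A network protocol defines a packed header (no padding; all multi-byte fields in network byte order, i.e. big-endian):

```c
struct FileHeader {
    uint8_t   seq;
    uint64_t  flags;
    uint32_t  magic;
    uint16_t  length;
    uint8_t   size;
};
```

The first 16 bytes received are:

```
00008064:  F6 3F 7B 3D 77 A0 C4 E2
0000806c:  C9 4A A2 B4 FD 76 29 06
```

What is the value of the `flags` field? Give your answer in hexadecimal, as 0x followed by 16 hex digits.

`flags` follows `seq` (1 byte), so it starts at byte offset 1 and occupies 8 bytes.
Bytes at offsets 1..8: 3F 7B 3D 77 A0 C4 E2 C9.
In big-endian order the high byte comes first in memory.
The bytes are already most-significant first: 0x3F7B3D77A0C4E2C9.

0x3F7B3D77A0C4E2C9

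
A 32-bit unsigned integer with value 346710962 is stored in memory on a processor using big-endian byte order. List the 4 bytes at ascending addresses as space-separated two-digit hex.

14 AA 63 B2

346710962 in hexadecimal, padded to 32 bits, is 0x14AA63B2.
Split into bytes (most-significant first): 14 AA 63 B2.
In big-endian order the high byte comes first in memory.
So the memory order matches the most-significant-first order: 14 AA 63 B2.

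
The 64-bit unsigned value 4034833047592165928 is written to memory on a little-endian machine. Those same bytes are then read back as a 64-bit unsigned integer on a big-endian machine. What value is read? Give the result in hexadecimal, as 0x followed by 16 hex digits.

0x28E2BC81479BFE37

4034833047592165928 in 64-bit hexadecimal is 0x37FE9B4781BCE228.
Stored little-endian, the bytes at ascending addresses are 28 E2 BC 81 47 9B FE 37.
Read back as big-endian, the last byte is least significant, giving 0x28E2BC81479BFE37.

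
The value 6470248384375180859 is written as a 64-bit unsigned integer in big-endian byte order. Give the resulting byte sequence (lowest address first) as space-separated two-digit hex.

6470248384375180859 in hexadecimal, padded to 64 bits, is 0x59CAF09FEF3A4E3B.
Split into bytes (most-significant first): 59 CA F0 9F EF 3A 4E 3B.
Big-endian stores the most-significant byte at the lowest address.
So the memory order matches the most-significant-first order: 59 CA F0 9F EF 3A 4E 3B.

59 CA F0 9F EF 3A 4E 3B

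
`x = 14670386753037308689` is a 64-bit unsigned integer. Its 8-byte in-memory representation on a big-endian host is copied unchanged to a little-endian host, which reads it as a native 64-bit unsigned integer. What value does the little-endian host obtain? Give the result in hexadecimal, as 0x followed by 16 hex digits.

14670386753037308689 in 64-bit hexadecimal is 0xCB97AF065C629311.
Stored big-endian, the bytes at ascending addresses are CB 97 AF 06 5C 62 93 11.
Read back as little-endian, the first byte is least significant, giving 0x1193625C06AF97CB.

0x1193625C06AF97CB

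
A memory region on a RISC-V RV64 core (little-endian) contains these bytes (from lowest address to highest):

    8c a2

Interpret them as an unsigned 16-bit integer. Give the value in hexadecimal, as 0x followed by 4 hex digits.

0xA28C

Little-endian: lowest address holds the least-significant byte.
Reassemble most-significant byte first: A2 8C → 0xA28C.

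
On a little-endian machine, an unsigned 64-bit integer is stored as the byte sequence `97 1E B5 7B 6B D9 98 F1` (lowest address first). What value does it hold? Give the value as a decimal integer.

Little-endian stores the least-significant byte at the lowest address.
Reassemble most-significant byte first: F1 98 D9 6B 7B B5 1E 97 → 0xF198D96B7BB51E97.
0xF198D96B7BB51E97 = 17408903415260847767.

17408903415260847767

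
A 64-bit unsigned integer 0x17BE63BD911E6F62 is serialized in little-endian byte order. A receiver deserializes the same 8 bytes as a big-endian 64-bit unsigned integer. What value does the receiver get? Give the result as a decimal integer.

Stored little-endian, the bytes at ascending addresses are 62 6F 1E 91 BD 63 BE 17.
Read back as big-endian, the last byte is least significant, giving 0x626F1E91BD63BE17.
0x626F1E91BD63BE17 = 7092921549428342295.

7092921549428342295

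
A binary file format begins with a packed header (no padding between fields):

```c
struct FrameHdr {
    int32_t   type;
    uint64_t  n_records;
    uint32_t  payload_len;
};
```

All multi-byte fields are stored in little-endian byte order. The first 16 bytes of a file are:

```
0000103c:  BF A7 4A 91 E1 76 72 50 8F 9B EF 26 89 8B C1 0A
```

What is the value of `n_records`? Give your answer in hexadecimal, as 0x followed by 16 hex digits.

`n_records` follows `type` (4 bytes), so it starts at byte offset 4 and occupies 8 bytes.
Bytes at offsets 4..11: E1 76 72 50 8F 9B EF 26.
In little-endian order the low byte comes first in memory.
Reassemble most-significant byte first: 26 EF 9B 8F 50 72 76 E1 → 0x26EF9B8F507276E1.

0x26EF9B8F507276E1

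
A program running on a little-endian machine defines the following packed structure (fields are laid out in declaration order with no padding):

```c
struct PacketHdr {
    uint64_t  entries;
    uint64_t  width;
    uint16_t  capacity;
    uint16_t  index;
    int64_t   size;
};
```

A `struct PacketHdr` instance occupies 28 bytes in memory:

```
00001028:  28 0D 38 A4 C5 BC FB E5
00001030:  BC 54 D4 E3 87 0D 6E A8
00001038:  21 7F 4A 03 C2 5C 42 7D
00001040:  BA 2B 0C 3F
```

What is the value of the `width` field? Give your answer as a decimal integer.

`width` follows `entries` (8 bytes), so it starts at byte offset 8 and occupies 8 bytes.
Bytes at offsets 8..15: BC 54 D4 E3 87 0D 6E A8.
Little-endian: lowest address holds the least-significant byte.
Reassemble most-significant byte first: A8 6E 0D 87 E3 D4 54 BC → 0xA86E0D87E3D454BC.
0xA86E0D87E3D454BC = 12136652923104154812.

12136652923104154812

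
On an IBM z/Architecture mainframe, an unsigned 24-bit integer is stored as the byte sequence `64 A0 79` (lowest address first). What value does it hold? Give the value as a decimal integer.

Big-endian: lowest address holds the most-significant byte.
The bytes are already most-significant first: 0x64A079.
0x64A079 = 6594681.

6594681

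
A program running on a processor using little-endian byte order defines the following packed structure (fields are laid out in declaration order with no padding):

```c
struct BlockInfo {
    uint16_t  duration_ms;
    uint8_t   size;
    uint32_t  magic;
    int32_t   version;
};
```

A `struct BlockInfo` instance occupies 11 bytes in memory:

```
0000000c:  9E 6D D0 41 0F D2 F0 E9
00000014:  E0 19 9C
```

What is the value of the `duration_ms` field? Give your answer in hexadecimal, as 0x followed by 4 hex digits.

0x6D9E

`duration_ms` is the first field, at byte offset 0, occupying 2 bytes.
Bytes at offsets 0..1: 9E 6D.
In little-endian order the low byte comes first in memory.
Reassemble most-significant byte first: 6D 9E → 0x6D9E.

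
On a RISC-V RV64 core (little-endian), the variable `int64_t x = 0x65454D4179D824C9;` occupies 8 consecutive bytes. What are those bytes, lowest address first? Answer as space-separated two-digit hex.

C9 24 D8 79 41 4D 45 65

Split into bytes (most-significant first): 65 45 4D 41 79 D8 24 C9.
Little-endian stores the least-significant byte at the lowest address.
So at ascending addresses the bytes are C9 24 D8 79 41 4D 45 65.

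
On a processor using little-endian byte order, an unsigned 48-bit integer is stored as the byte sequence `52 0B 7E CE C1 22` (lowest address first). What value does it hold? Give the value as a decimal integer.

Little-endian: lowest address holds the least-significant byte.
Reassemble most-significant byte first: 22 C1 CE 7E 0B 52 → 0x22C1CE7E0B52.
0x22C1CE7E0B52 = 38215788399442.

38215788399442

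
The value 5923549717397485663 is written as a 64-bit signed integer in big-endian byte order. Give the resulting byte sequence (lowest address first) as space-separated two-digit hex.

52 34 AD 15 6A D7 B8 5F

5923549717397485663 in hexadecimal, padded to 64 bits, is 0x5234AD156AD7B85F.
Split into bytes (most-significant first): 52 34 AD 15 6A D7 B8 5F.
Big-endian: lowest address holds the most-significant byte.
So the memory order matches the most-significant-first order: 52 34 AD 15 6A D7 B8 5F.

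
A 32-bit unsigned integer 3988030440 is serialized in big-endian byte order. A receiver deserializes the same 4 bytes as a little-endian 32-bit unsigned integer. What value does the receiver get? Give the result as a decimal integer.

3900945645

3988030440 in 32-bit hexadecimal is 0xEDB483E8.
Stored big-endian, the bytes at ascending addresses are ED B4 83 E8.
Read back as little-endian, the first byte is least significant, giving 0xE883B4ED.
0xE883B4ED = 3900945645.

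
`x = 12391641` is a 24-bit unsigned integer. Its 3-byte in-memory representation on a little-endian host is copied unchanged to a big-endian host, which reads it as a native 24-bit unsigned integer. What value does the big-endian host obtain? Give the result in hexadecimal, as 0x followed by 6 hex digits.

12391641 in 24-bit hexadecimal is 0xBD14D9.
Stored little-endian, the bytes at ascending addresses are D9 14 BD.
Read back as big-endian, the last byte is least significant, giving 0xD914BD.

0xD914BD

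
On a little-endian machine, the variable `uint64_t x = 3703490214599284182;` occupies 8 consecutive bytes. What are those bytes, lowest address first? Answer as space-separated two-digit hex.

D6 55 53 6E BA 70 65 33

3703490214599284182 in hexadecimal, padded to 64 bits, is 0x336570BA6E5355D6.
Split into bytes (most-significant first): 33 65 70 BA 6E 53 55 D6.
Little-endian: lowest address holds the least-significant byte.
So at ascending addresses the bytes are D6 55 53 6E BA 70 65 33.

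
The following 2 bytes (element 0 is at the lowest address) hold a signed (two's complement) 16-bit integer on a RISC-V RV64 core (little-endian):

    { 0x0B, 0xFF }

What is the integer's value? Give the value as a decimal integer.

-245

In little-endian order the low byte comes first in memory.
Reassemble most-significant byte first: FF 0B → 0xFF0B.
Top bit is set, so as a signed 16-bit value this is 0xFF0B − 2^16 = -245.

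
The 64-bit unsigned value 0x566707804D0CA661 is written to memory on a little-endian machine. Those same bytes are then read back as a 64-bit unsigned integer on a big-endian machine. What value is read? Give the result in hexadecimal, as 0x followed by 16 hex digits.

0x61A60C4D80076756

Stored little-endian, the bytes at ascending addresses are 61 A6 0C 4D 80 07 67 56.
Read back as big-endian, the last byte is least significant, giving 0x61A60C4D80076756.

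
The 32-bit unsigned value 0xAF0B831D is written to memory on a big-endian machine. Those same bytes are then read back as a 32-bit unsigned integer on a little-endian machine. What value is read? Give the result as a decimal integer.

495127471

Stored big-endian, the bytes at ascending addresses are AF 0B 83 1D.
Read back as little-endian, the first byte is least significant, giving 0x1D830BAF.
0x1D830BAF = 495127471.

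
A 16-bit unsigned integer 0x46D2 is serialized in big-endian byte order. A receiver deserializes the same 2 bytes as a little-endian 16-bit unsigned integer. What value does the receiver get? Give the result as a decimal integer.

53830

Stored big-endian, the bytes at ascending addresses are 46 D2.
Read back as little-endian, the first byte is least significant, giving 0xD246.
0xD246 = 53830.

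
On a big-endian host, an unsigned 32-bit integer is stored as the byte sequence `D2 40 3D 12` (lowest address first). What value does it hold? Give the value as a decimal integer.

Big-endian: lowest address holds the most-significant byte.
The bytes are already most-significant first: 0xD2403D12.
0xD2403D12 = 3527425298.

3527425298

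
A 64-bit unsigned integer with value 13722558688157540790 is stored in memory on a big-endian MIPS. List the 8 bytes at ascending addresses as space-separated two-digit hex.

13722558688157540790 in hexadecimal, padded to 64 bits, is 0xBE70526BF114A1B6.
Split into bytes (most-significant first): BE 70 52 6B F1 14 A1 B6.
Big-endian: lowest address holds the most-significant byte.
So the memory order matches the most-significant-first order: BE 70 52 6B F1 14 A1 B6.

BE 70 52 6B F1 14 A1 B6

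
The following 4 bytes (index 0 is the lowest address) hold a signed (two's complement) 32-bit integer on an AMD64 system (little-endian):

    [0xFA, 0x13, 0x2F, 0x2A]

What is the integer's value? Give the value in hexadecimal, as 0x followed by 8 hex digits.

0x2A2F13FA

Little-endian stores the least-significant byte at the lowest address.
Reassemble most-significant byte first: 2A 2F 13 FA → 0x2A2F13FA.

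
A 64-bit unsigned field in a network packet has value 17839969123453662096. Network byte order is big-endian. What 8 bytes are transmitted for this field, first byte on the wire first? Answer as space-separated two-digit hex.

17839969123453662096 in hexadecimal, padded to 64 bits, is 0xF7944D65C7647390.
Split into bytes (most-significant first): F7 94 4D 65 C7 64 73 90.
Big-endian stores the most-significant byte at the lowest address.
So the memory order matches the most-significant-first order: F7 94 4D 65 C7 64 73 90.

F7 94 4D 65 C7 64 73 90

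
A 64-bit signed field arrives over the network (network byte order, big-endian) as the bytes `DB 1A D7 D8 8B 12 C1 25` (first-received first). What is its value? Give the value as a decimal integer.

Big-endian stores the most-significant byte at the lowest address.
The bytes are already most-significant first: 0xDB1AD7D88B12C125.
Top bit is set, so as a signed 64-bit value this is 0xDB1AD7D88B12C125 − 2^64 = -2658575304962686683.

-2658575304962686683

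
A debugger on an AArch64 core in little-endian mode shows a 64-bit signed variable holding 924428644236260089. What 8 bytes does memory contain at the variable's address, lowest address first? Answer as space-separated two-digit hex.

F9 F2 E5 3F F4 3A D4 0C

924428644236260089 in hexadecimal, padded to 64 bits, is 0x0CD43AF43FE5F2F9.
Split into bytes (most-significant first): 0C D4 3A F4 3F E5 F2 F9.
In little-endian order the low byte comes first in memory.
So at ascending addresses the bytes are F9 F2 E5 3F F4 3A D4 0C.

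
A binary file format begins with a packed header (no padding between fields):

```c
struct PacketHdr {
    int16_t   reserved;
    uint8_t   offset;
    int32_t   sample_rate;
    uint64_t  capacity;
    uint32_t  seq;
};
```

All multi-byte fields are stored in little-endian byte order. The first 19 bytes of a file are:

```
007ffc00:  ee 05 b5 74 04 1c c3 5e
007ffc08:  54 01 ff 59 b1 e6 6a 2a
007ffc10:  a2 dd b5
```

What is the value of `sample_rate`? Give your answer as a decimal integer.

-1021574028

`sample_rate` follows `reserved` (2 B), `offset` (1 B), so it starts at offset 2 + 1 = 3 and occupies 4 bytes.
Bytes at offsets 3..6: 74 04 1C C3.
Little-endian: lowest address holds the least-significant byte.
Reassemble most-significant byte first: C3 1C 04 74 → 0xC31C0474.
Top bit is set, so as a signed 32-bit value this is 0xC31C0474 − 2^32 = -1021574028.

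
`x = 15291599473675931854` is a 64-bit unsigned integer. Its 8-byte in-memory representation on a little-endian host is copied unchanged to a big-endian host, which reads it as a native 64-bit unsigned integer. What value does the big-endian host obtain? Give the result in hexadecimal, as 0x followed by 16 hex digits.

15291599473675931854 in 64-bit hexadecimal is 0xD436ACB3F40110CE.
Stored little-endian, the bytes at ascending addresses are CE 10 01 F4 B3 AC 36 D4.
Read back as big-endian, the last byte is least significant, giving 0xCE1001F4B3AC36D4.

0xCE1001F4B3AC36D4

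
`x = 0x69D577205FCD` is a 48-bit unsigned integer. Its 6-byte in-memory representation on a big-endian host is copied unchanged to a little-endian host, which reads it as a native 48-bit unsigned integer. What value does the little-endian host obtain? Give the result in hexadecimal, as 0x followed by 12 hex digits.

Stored big-endian, the bytes at ascending addresses are 69 D5 77 20 5F CD.
Read back as little-endian, the first byte is least significant, giving 0xCD5F2077D569.

0xCD5F2077D569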